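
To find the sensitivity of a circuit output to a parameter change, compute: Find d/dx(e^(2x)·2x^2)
Product rule: (fg)'=f'g + fg'
f=e^(2x), f'=2·e^(2x)
g=2x^2, g'=4x

Answer: 4·e^(2x)·x^2 + 4·e^(2x)·x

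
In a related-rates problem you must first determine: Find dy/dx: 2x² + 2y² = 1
Differentiate: 4x + 4y·(dy/dx)=0
dy/dx=-4x/(4y)=-1·(x/y)

Answer: dy/dx=-1·(x/y)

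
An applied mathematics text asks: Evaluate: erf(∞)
erf(∞)=1 (the error function converges to 1)

Answer: 1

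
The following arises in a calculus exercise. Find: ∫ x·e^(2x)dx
Integration by parts: u = x, dv = e^(2x) dx
du = dx, v = e^(2x)/2
= x·e^(2x)/2 - ∫ e^(2x)/2 dx
= x·e^(2x)/2 - e^(2x)/4 + C

Answer: e^(2x)(x/2 - 1/4) + C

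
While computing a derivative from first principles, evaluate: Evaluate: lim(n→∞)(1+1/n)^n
This is the definition of e^1: lim(1+1/n)^n=e^1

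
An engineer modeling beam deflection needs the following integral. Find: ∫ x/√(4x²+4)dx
Let u=4x²+4, du=8x dx
∫ (1/8)·u^(-1/2) du=√u/4+C

Answer: √(4x²+4)/4+C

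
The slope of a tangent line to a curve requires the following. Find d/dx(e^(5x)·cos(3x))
Product rule: (fg)'=f'g+fg'
f=e^(5x), f'=5·e^(5x)
g=cos(3x), g'=-3·sin(3x)

Answer: 5·e^(5x)·cos(3x)-3·e^(5x)·sin(3x)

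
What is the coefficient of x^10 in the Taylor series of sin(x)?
sin(x) has only odd powers. Coefficient of x^10 = 0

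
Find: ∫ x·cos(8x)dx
By parts: u = x, dv = cos(8x) dx
du = dx, v = sin(8x)/8
= x·sin(8x)/8 + cos(8x)/8² + C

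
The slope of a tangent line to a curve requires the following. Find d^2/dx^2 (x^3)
Apply power rule 2 times:
d^1: 3x^2
d^2: 6x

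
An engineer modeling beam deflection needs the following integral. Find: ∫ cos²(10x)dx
Using identity cos²(u) = (1 + cos(2u))/2:
∫ (1 + cos(20x))/2 dx = x/2 + sin(20x)/40 + C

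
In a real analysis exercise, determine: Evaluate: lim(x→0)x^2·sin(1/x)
Squeeze theorem: -|x^2| ≤ x^2·sin(1/x) ≤ |x^2|
Since x^2 → 0 as x → 0, by squeeze theorem the limit is 0

Answer: 0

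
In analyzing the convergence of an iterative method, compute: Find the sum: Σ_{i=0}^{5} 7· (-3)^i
Geometric series: S=a(1 - r^n)/(1 - r)
a=7, r=-3, n=6
S=7(1-729)/4=-1274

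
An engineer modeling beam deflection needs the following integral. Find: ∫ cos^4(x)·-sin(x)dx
Let u = cos(x), du = -sin(x) dx
∫ u^4 du = u^5/5+C

Answer: cos^5(x)/5+C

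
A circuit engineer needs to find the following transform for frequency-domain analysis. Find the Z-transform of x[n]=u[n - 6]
Using the time-shift property: Z{u[n-6]}=z^(-6)*z/(z-1)
=z^(-5)/(z-1)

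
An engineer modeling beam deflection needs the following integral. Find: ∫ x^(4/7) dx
Power rule: ∫ x^(4/7) dx=x^(11/7)/(11/7)+C

Answer: (7/11)·x^(11/7)+C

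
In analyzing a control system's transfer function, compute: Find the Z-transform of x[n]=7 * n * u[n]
Z{n * u[n]}=z/(z-1)^2
By linearity: Z{7 * n * u[n]}=7z/(z-1)^2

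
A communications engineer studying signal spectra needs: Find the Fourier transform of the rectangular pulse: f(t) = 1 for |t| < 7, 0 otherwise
F(omega) = integral from -7 to 7 of e^(-j * omega * t) dt
= 2 * sin(7 * omega)/omega = 14 * sinc(7 * omega/pi)

Answer: 2 * sin(7 * omega)/omega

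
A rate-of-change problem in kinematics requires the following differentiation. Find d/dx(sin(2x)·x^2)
Product rule: (fg)' = f'g + fg'
f = sin(2x), f' = 2·cos(2x)
g = x^2, g' = 2x

Answer: 2·cos(2x)·x^2 + 2·sin(2x)·x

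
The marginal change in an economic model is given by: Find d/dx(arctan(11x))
d/dx[arctan(u)] = u'/(1+u²), u = 11x, u' = 11

Answer: 11/(1+121x²)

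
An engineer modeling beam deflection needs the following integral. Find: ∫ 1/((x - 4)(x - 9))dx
Partial fractions: 1/((x-4)(x-9)) = A/(x-4) + B/(x-9)
A = -1/5, B = 1/5
∫ [-1/5· 1/(x-4) + 1/5· 1/(x-9)] dx
= (1/5)[ln|x-9| - ln|x-4|] + C

Answer: (1/5)·ln|(x-9)/(x-4)| + C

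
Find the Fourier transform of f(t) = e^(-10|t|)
Using the standard pair: F{e^(-a|t|)}=2a/(a^2+omega^2)
With a=10: F(omega)=20/(100+omega^2)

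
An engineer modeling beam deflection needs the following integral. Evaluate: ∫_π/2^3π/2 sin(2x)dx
Antiderivative: -cos(2x)/2
Evaluate at bounds: [-cos(2·3π/2)/2] - [-cos(2·π/2)/2]
=(-(-1)+(-1))/2=0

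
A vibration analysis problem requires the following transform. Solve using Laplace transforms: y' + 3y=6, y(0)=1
Take L of both sides: sY(s)-1+3Y(s)=6/s
Y(s)(s+3)=6/s+1
Y(s)=6/(s(s+3))+1/(s+3)
Partial fractions: 6/(s(s+3))=2/s - 2/(s+3)
So Y(s)=2/s - 1/(s+3)
Inverse transform (L^(-1){1/s}=1, L^(-1){1/(s+3)}=e^(-3t)):

Answer: y(t)=2 - e^(-3t)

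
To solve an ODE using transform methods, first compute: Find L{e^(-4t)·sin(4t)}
First shifting: L{e^(at)f(t)}=F(s-a)
L{sin(4t)}=4/(s²+16)
Shift: 4/((s+4)²+16)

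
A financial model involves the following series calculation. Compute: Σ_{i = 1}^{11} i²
Using formula: Σ i^2 = n(n+1)(2n+1)/6 = 11·12·23/6 = 506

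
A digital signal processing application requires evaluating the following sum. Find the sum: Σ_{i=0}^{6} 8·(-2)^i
Geometric series: S=a(1 - r^n)/(1 - r)
a=8, r=-2, n=7
S=8(1+128)/3=344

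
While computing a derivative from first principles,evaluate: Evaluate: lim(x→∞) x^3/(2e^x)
Apply L'Hôpital 3 times (∞/∞ each time):
Eventually get 3!/(2e^x) → 0

Answer: 0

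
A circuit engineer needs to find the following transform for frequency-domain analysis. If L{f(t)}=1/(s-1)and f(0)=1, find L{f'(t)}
L{f'(t)}=s·F(s) - f(0)=s/(s-1)-1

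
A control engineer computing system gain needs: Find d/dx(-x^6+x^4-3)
Power rule: d/dx(ax^n)=n·a·x^(n-1)
Term by term: -6·x^5 + 4·x^3

Answer: -6x^5 + 4x^3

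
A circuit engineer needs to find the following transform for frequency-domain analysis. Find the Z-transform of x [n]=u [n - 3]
Using the time-shift property: Z{u[n-3]} = z^(-3)*z/(z-1)
= z^(-2)/(z-1)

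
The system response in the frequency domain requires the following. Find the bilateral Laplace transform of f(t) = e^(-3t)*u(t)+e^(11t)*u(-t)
For e^(-3t)*u(t): L=1/(s + 3), Re(s) > -3
For e^(11t)*u(-t): L=-1/(s-11), Re(s) < 11
Combined: F(s)=1/(s + 3) - 1/(s-11), -3 < Re(s) < 11

Answer: 1/(s + 3) - 1/(s-11), ROC: -3 < Re(s) < 11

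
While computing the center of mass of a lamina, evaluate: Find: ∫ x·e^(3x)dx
Integration by parts: u = x, dv = e^(3x) dx
du = dx, v = e^(3x)/3
= x·e^(3x)/3 - ∫ e^(3x)/3 dx
= x·e^(3x)/3 - e^(3x)/9+C

Answer: e^(3x)(x/3-1/9)+C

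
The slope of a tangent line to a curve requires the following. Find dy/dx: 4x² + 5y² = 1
Differentiate: 8x+10y·(dy/dx)=0
dy/dx=-8x/(10y)=-(4/5)·(x/y)

Answer: dy/dx=-(4/5)·(x/y)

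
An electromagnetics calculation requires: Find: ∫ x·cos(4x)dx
By parts: u = x, dv = cos(4x) dx
du = dx, v = sin(4x)/4
= x·sin(4x)/4+cos(4x)/4²+C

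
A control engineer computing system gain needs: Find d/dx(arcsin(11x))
d/dx[arcsin(u)]=u'/√(1-u²), u=11x, u'=11

Answer: 11/√(1 - 121x²)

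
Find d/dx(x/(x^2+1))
Quotient rule: (f/g)' = (f'g - fg')/g²
f = x, f' = 1
g = x^2 + 1, g' = 2x

Answer: (1·(x^2 + 1) - 2x^2)/(x^2 + 1)²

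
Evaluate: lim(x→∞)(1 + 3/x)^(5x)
Rewrite as [(1+3/x)^x]^5.
lim(1+3/x)^x=e^3, so limit=(e^3)^5=e^15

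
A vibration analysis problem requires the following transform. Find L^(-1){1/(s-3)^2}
L^(-1){1/(s-a)^n}=t^(n-1)·e^(at)/(n-1)!
Here a=3, n=2: t^1·e^(3t)/1

Answer: t·e^(3t)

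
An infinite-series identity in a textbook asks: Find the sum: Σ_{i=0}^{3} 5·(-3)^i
Geometric series: S = a(1 - r^n)/(1 - r)
a = 5, r = -3, n = 4
S = 5(1 - 81)/4 = -100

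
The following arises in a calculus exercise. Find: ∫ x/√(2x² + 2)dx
Let u=2x² + 2, du=4x dx
∫ (1/4)·u^(-1/2) du=√u/2 + C

Answer: √(2x² + 2)/2 + C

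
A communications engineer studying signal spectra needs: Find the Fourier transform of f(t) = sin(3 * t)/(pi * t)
sin(W*t)/(pi*t)=(W/pi)*sinc(W*t/pi) is the impulse response of the ideal low-pass filter with cutoff W (here W=3).
Its Fourier transform is a rectangular function:
F(omega)=1 for |omega| < 3, 0 otherwise

Answer: rect(omega/6) [i.e., 1 for |omega| < 3, 0 otherwise]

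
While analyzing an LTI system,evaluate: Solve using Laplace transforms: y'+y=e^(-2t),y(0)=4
Take L: sY - 4+Y = 1/(s+2)
Y(s+1) = 1/(s+2)+4
Y = 1/((s+2)(s+1))+4/(s+1)
Partial fractions: 1/((s+2)(s+1)) = -1/(s+2)+1/(s+1)
So Y = -1/(s+2)+5/(s+1)
Inverse Laplace transform (L^(-1){1/(s+2)} = e^(-2t), L^(-1){1/(s+1)} = e^(-t)):

Answer: y(t) = -1·e^(-2t)+5·e^(-t)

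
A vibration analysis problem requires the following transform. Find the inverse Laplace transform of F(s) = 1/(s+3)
L^(-1){1/(s-a)} = c·e^(at)
Here a = -3, c = 1

Answer: e^(-3t)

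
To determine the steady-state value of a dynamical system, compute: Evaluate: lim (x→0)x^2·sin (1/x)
Squeeze theorem: -|x^2| ≤ x^2·sin(1/x) ≤ |x^2|
Since x^2 → 0 as x → 0, by squeeze theorem the limit is 0

Answer: 0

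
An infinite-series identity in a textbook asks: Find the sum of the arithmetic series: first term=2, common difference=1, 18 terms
Last term: a_n = 2 + (18 - 1)·1 = 19
Sum = n(a_1 + a_n)/2 = 18(2 + 19)/2 = 189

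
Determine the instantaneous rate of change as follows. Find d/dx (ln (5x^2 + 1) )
Chain rule: d/dx[ln(u)]=u'/u where u=5x^2+1
u'=10x

Answer: (10x)/(5x^2+1)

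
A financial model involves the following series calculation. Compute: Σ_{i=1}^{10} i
Using formula: Σ i^1 = n(n + 1)/2 = 10·11/2 = 55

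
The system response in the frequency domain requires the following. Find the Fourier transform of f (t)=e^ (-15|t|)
Using the standard pair: F{e^(-a|t|)}=2a/(a^2+omega^2)
With a=15: F(omega)=30/(225+omega^2)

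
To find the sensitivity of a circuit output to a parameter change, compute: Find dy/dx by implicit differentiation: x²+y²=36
Differentiate both sides: 2x + 2y·(dy/dx)=0
Solve: dy/dx=-2x/(2y)=-x/y

Answer: dy/dx=-x/y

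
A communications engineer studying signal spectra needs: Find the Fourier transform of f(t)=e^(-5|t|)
Using the standard pair: F{e^(-a|t|)}=2a/(a^2+omega^2)
With a=5: F(omega)=10/(25+omega^2)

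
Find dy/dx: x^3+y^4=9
Differentiate: 3x^2 + 4y^3·(dy/dx) = 0
dy/dx = -3x^2/(4y^3)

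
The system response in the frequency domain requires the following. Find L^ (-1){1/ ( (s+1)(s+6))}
Partial fractions: 1/((s+1)(s+6))=A/(s+1)+B/(s+6)
Cover-up: A=1/(s+6)|_{s=-1}=1/5; B=1/(s+1)|_{s=-6}=-1/5
L^(-1)=(1/5)e^(-t) - (1/5)e^(-6t)

Answer: (1/5)(e^(-t) - e^(-6t))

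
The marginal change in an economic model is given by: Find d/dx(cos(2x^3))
Chain rule: d/dx[cos(u)]=-sin(u)·u' where u=2x^3
u'=6x^2

Answer: -6x^2·sin(2x^3)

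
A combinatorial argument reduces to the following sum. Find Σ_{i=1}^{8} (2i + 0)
= 2·Σ i + 0·8 = 2·36 + 0 = 72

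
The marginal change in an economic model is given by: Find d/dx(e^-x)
Chain rule: d/dx[e^u]=e^u · u' where u=-x
u'=-1

Answer: -1·e^-x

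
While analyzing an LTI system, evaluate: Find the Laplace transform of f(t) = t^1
L{t^n}=n!/s^(n + 1)
L{t^1}=1!/s^2=1/s^2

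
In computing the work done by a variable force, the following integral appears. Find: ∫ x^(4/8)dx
Power rule: ∫ x^(1/2) dx=x^(3/2)/(3/2)+C

Answer: (2/3)·x^(3/2)+C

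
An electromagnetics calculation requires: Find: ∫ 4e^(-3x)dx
Since d/dx[e^(-3x)]=-3e^(-3x), we get -4/3 e^(-3x)+C

Answer: (-4/3)e^(-3x)+C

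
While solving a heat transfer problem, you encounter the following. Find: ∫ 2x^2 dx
Using power rule: ∫ 2x^2 dx=2/3 x^3 + C=(2/3)x^3 + C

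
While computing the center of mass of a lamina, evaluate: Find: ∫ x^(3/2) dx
Power rule: ∫ x^(3/2) dx = x^(5/2)/(5/2) + C

Answer: (2/5)·x^(5/2) + C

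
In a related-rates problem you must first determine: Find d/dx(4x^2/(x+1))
Quotient rule: (f/g)' = (f'g - fg')/g²
f = 4x^2, f' = 8x
g = x+1, g' = 1

Answer: (8x·(x+1)-4x^2)/(x+1)²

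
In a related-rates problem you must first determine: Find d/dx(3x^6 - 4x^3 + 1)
Power rule: d/dx(ax^n) = n·a·x^(n-1)
Term by term: 18·x^5 - 12·x^2

Answer: 18x^5 - 12x^2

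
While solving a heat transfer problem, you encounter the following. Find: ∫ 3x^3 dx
Using power rule: ∫ 3x^3 dx=3/4 x^4+C=(3/4)x^4+C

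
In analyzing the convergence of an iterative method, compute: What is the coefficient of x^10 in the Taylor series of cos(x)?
cos(x)=Σ (-1)^k x^(2k)/(2k)!
For x^10: (-1)^5/10!=-1/3628800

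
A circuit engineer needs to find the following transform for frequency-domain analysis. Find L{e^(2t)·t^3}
First shifting: L{e^(at)f(t)} = F(s-a)
L{t^3} = 6/s^4
Shift s → s-2: 6/(s-2)^4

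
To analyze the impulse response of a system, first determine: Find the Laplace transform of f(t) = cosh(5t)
L{cosh(at)} = s/(s²-a²)
L{cosh(5t)} = s/(s²-25)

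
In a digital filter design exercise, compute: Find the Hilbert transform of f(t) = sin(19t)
The Hilbert transform shifts each frequency component by -pi/2.
H{sin(wt)} = -cos(wt)
With w = 19: H{sin(19t)} = -cos(19t)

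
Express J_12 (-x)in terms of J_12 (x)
For integer n: J_n(-x) = (-1)^n J_n(x)
With n = 12: J_12(-x) = (-1)^12 J_12(x) = J_12(x)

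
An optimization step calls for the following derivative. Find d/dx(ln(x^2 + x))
Chain rule: d/dx[ln(u)]=u'/u where u=x^2+x
u'=2x+1

Answer: (2x+1)/(x^2+x)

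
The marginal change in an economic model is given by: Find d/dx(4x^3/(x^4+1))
Quotient rule: (f/g)' = (f'g - fg')/g²
f = 4x^3, f' = 12x^2
g = x^4 + 1, g' = 4x^3

Answer: (12x^2·(x^4 + 1) - 16x^6)/(x^4 + 1)²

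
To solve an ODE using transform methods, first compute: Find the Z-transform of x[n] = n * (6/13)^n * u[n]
Using the property Z{n*a^n*u[n]}=az/(z-a)^2
With a=6/13: X(z)=(6/13)z/(z - 6/13)^2, |z| > 6/13

Answer: (6/13)z/(z - 6/13)^2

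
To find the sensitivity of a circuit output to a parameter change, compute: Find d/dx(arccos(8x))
d/dx[arccos(u)] = -u'/√(1-u²), u = 8x, u' = 8

Answer: -8/√(1 - 64x²)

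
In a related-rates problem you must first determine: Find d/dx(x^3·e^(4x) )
Product rule: (fg)'=f'g + fg'
f=x^3, f'=3x^2
g=e^(4x), g'=4·e^(4x)

Answer: 3x^2·e^(4x) + 4x^3·e^(4x)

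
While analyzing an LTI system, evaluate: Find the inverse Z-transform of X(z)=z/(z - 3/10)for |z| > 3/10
Standard pair: z/(z-a) <-> a^n*u[n] for causal signals
With a = 3/10: x[n] = (3/10)^n*u[n]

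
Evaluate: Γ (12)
Γ(n) = (n-1)! for positive integers
Γ(12) = 11! = 39916800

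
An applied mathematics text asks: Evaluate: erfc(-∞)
erfc(x)=1 - erf(x); erfc(-∞)=1 - erf(-∞)=1 - (-1)=2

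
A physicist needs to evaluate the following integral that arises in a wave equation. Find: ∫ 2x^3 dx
Using power rule: ∫ 2x^3 dx = 2/4 x^4 + C = (1/2)x^4 + C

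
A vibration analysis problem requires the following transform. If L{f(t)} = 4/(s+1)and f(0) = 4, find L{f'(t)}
L{f'(t)}=s·F(s) - f(0)=4s/(s+1)-4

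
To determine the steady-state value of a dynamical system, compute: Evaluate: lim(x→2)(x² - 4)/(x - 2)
Factor: (x² - 4)=(x-2)(x+2)
Cancel (x-2): lim(x→2) (x+2)=4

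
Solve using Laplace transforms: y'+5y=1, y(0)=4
Take L of both sides: sY(s) - 4 + 5Y(s)=1/s
Y(s)(s + 5)=1/s + 4
Y(s)=1/(s(s + 5)) + 4/(s + 5)
Partial fractions: 1/(s(s + 5))=(1/5)/s - (1/5)/(s + 5)
So Y(s)=(1/5)/s + (19/5)/(s + 5)
Inverse transform (L^(-1){1/s}=1, L^(-1){1/(s + 5)}=e^(-5t)):

Answer: y(t)=1/5 + (19/5)·e^(-5t)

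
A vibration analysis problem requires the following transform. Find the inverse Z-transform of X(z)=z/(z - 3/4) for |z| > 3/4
Standard pair: z/(z-a) <-> a^n * u[n] for causal signals
With a=3/4: x[n]=(3/4)^n * u[n]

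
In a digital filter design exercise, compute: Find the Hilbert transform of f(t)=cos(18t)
The Hilbert transform shifts each frequency component by -pi/2.
H{cos(wt)} = sin(wt)
With w = 18: H{cos(18t)} = sin(18t)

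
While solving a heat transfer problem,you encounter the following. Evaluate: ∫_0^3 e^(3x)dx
Antiderivative: (1/3)e^(3x)
Evaluate: (1/3)(e^9 - 1)

Answer: (e^9 - 1)/3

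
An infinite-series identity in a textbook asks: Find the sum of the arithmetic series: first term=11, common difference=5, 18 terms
Last term: a_n=11+(18-1)·5=96
Sum=n(a_1+a_n)/2=18(11+96)/2=963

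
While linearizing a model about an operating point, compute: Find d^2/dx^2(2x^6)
Apply power rule 2 times:
d^1: 12x^5
d^2: 60x^4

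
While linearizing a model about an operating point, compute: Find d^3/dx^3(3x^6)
Apply power rule 3 times:
d^1: 18x^5
d^2: 90x^4
d^3: 360x^3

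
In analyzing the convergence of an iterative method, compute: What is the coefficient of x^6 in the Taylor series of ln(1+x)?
ln(1+x)=Σ (-1)^(n+1) x^n/n
Coefficient of x^6=(-1)^7/6=-1/6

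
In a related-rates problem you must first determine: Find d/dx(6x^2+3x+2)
Power rule: d/dx(ax^n)=n·a·x^(n-1)
Term by term: 12·x+3

Answer: 12x+3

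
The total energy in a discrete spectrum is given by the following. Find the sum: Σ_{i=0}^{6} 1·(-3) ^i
Geometric series: S=a(1 - r^n)/(1 - r)
a=1, r=-3, n=7
S=1(1 + 2187)/4=547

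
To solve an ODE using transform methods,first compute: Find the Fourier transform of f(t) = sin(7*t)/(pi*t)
sin(W * t)/(pi * t)=(W/pi) * sinc(W * t/pi) is the impulse response of the ideal low-pass filter with cutoff W (here W=7).
Its Fourier transform is a rectangular function:
F(omega)=1 for |omega| < 7, 0 otherwise

Answer: rect(omega/14) [i.e., 1 for |omega| < 7, 0 otherwise]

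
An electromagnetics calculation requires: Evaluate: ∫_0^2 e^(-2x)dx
Antiderivative: (1/(-2))e^(-2x)
Evaluate: (1/(-2))(e^-4-1)

Answer: (e^-4-1)/(-2)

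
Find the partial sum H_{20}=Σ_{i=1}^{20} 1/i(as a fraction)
H_20 = 1 + 1/2 + 1/3 + ... + 1/20
= 55835135/15519504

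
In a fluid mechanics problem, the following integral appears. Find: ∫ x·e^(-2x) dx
Integration by parts: u=x, dv=e^(-2x) dx
du=dx, v=e^(-2x)/(-2)
=x·e^(-2x)/(-2) - ∫ e^(-2x)/(-2) dx
=x·e^(-2x)/(-2) - e^(-2x)/4+C

Answer: e^(-2x)(x/(-2)-1/4)+C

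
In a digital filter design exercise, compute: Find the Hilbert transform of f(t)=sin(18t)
The Hilbert transform shifts each frequency component by -pi/2.
H{sin(wt)} = -cos(wt)
With w = 18: H{sin(18t)} = -cos(18t)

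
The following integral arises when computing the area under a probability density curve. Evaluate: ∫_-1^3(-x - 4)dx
Step 1: Find antiderivative F(x) = (-1/2)x^2 - 4x
Step 2: F(3) - F(-1) = -33/2 - (7/2) = -20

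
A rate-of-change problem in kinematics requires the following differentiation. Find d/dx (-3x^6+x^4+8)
Power rule: d/dx(ax^n)=n·a·x^(n-1)
Term by term: -18·x^5+4·x^3

Answer: -18x^5+4x^3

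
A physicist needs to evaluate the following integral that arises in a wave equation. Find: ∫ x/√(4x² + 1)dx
Let u=4x² + 1, du=8x dx
∫ (1/8)·u^(-1/2) du=√u/4 + C

Answer: √(4x² + 1)/4 + C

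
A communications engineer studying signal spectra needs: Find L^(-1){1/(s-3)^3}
L^(-1){1/(s-a)^n}=t^(n-1)·e^(at)/(n-1)!
Here a=3, n=3: t^2·e^(3t)/2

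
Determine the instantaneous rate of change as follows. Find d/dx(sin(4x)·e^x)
Product rule: (fg)'=f'g + fg'
f=sin(4x), f'=4·cos(4x)
g=e^x, g'=e^x

Answer: 4·cos(4x)·e^x + sin(4x)·e^x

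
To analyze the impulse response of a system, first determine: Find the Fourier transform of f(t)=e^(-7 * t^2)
The Fourier transform of a Gaussian e^(-a*t^2) is sqrt(pi/a)*e^(-omega^2/(4a)).
With a = 7: F(omega) = sqrt(pi/7)*e^(-omega^2/28)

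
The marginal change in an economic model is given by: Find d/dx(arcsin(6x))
d/dx[arcsin(u)] = u'/√(1-u²), u = 6x, u' = 6

Answer: 6/√(1-36x²)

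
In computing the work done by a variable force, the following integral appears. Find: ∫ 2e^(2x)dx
Since d/dx[e^(2x)]=2e^(2x), we get 1 e^(2x) + C

Answer: e^(2x) + C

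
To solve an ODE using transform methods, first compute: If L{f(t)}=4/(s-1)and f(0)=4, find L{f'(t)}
L{f'(t)} = s·F(s) - f(0) = 4s/(s-1) - 4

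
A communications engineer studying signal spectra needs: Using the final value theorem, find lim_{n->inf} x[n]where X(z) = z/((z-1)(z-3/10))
Final value theorem: lim x[n] = lim_{z->1} (z-1) * X(z)
(z-1) * X(z) = z/(z-3/10)
As z->1: 1/(1-3/10) = 1/(7/10) = 10/7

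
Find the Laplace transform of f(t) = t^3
L{t^n} = n!/s^(n + 1)
L{t^3} = 3!/s^4 = 6/s^4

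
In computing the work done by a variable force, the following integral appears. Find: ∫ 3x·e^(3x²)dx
Let u = 3x², du = 6x dx
∫ (1/2)e^u du = e^u/2+C

Answer: e^(3x²)/2+C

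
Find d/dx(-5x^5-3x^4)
Power rule: d/dx(ax^n) = n·a·x^(n-1)
Term by term: -25·x^4-12·x^3

Answer: -25x^4-12x^3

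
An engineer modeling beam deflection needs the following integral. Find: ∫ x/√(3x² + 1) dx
Let u=3x² + 1, du=6x dx
∫ (1/6)·u^(-1/2) du=√u/3 + C

Answer: √(3x² + 1)/3 + C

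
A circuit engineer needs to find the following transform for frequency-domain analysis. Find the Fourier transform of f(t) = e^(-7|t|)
Using the standard pair: F{e^(-a|t|)} = 2a/(a^2 + omega^2)
With a = 7: F(omega) = 14/(49 + omega^2)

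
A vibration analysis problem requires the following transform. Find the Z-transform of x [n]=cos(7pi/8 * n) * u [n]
Z{cos(w0 * n) * u[n]}=z(z - cos(w0))/(z^2 - 2z * cos(w0) + 1)
With w0=7pi/8: X(z)=z(z - cos(7pi/8))/(z^2 - 2z * cos(7pi/8) + 1)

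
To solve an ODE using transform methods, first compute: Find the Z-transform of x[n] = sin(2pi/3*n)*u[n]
Z{sin(w0*n)*u[n]} = z*sin(w0)/(z^2-2z*cos(w0)+1)
With w0 = 2pi/3: X(z) = z*sin(2pi/3)/(z^2-2z*cos(2pi/3)+1)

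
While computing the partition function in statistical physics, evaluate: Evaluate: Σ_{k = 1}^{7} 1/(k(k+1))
Partial fractions: 1/(k(k+1))=1/k - 1/(k+1)
Telescoping sum: 1(1-1/8)=1·7/8

Answer: 7/8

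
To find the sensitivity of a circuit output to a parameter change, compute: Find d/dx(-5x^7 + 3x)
Power rule: d/dx(ax^n)=n·a·x^(n-1)
Term by term: -35·x^6+3

Answer: -35x^6+3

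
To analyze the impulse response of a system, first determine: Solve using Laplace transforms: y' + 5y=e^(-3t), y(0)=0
Take L: sY - 0+5Y = 1/(s+3)
Y(s+5) = 1/(s+3)+0
Y = 1/((s+3)(s+5))+0/(s+5)
Partial fractions: 1/((s+3)(s+5)) = (1/2)/(s+3) - (1/2)/(s+5)
So Y = (1/2)/(s+3) - (1/2)/(s+5)
Inverse Laplace transform (L^(-1){1/(s+3)} = e^(-3t), L^(-1){1/(s+5)} = e^(-5t)):

Answer: y(t) = (1/2)·e^(-3t) - (1/2)·e^(-5t)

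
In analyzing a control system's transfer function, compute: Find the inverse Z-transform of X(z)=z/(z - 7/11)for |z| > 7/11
Standard pair: z/(z-a) <-> a^n*u[n] for causal signals
With a=7/11: x[n]=(7/11)^n*u[n]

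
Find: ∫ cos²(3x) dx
Using identity cos²(u)=(1+cos(2u))/2:
∫ (1+cos(6x))/2 dx=x/2+sin(6x)/12+C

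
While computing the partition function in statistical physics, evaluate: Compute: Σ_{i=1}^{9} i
Using formula: Σ i^1 = n(n+1)/2 = 9·10/2 = 45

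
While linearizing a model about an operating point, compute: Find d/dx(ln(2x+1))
Chain rule: d/dx[ln(u)]=u'/u where u=2x+1
u'=2

Answer: (2)/(2x+1)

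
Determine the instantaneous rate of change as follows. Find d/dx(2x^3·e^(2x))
Product rule: (fg)' = f'g + fg'
f = 2x^3, f' = 6x^2
g = e^(2x), g' = 2·e^(2x)

Answer: 6x^2·e^(2x) + 4x^3·e^(2x)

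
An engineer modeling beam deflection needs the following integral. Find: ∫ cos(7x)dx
Using substitution u=7x: ∫ cos(u) du/7=sin(u)/7+C

Answer: (1/7)sin(7x)+C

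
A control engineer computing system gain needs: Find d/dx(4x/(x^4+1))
Quotient rule: (f/g)'=(f'g - fg')/g²
f=4x, f'=4
g=x^4 + 1, g'=4x^3

Answer: (4·(x^4 + 1) - 16x^4)/(x^4 + 1)²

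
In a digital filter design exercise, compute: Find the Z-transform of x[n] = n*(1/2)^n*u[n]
Using the property Z{n * a^n * u[n]}=az/(z-a)^2
With a=1/2: X(z)=(1/2)z/(z - 1/2)^2, |z| > 1/2

Answer: (1/2)z/(z - 1/2)^2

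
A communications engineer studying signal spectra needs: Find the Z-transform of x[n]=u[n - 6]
Using the time-shift property: Z{u[n-6]}=z^(-6)*z/(z-1)
=z^(-5)/(z-1)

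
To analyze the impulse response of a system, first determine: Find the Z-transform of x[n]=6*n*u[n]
Z{n*u[n]} = z/(z-1)^2
By linearity: Z{6*n*u[n]} = 6z/(z-1)^2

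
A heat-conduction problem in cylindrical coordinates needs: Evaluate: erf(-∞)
erf(-∞) = -1 (the error function is odd, so erf(-∞) = -erf(∞) = -1)

Answer: -1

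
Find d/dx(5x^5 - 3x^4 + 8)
Power rule: d/dx(ax^n)=n·a·x^(n-1)
Term by term: 25·x^4 - 12·x^3

Answer: 25x^4 - 12x^3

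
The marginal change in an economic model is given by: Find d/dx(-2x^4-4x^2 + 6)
Power rule: d/dx(ax^n)=n·a·x^(n-1)
Term by term: -8·x^3-8·x

Answer: -8x^3-8x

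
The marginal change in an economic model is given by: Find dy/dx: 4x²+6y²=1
Differentiate: 8x+12y·(dy/dx) = 0
dy/dx = -8x/(12y) = -(2/3)·(x/y)

Answer: dy/dx = -(2/3)·(x/y)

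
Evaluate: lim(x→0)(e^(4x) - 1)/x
L'Hôpital (0/0): lim 4e^(4x)/1 = 4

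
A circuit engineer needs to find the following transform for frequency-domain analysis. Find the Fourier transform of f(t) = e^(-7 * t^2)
The Fourier transform of a Gaussian e^(-a * t^2) is sqrt(pi/a) * e^(-omega^2/(4a)).
With a=7: F(omega)=sqrt(pi/7) * e^(-omega^2/28)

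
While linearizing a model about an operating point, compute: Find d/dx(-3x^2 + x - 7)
Power rule: d/dx(ax^n) = n·a·x^(n-1)
Term by term: -6·x + 1

Answer: -6x + 1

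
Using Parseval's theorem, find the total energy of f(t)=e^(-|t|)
Parseval's theorem: E=integral |f(t)|^2 dt=(1/2pi) integral |F(omega)|^2 domega
E=integral_{-inf}^{inf} e^(-2|t|) dt=2*integral_0^inf e^(-2t) dt=2/(2*1)=1/1

Answer: 1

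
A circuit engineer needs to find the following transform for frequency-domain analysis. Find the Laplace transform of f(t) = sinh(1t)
L{sinh(at)} = a/(s²-a²)
L{sinh(1t)} = 1/(s²-1)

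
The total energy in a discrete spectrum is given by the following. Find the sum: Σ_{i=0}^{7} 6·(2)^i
Geometric series: S = a(1 - r^n)/(1 - r)
a = 6, r = 2, n = 8
S = 6(1-256)/-1 = 1530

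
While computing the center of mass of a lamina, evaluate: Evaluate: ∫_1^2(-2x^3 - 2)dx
Step 1: Find antiderivative F(x)=(-1/2)x^4 - 2x
Step 2: F(2) - F(1)=-12 - (-5/2)=-19/2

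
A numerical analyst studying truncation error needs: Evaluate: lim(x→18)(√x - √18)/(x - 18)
Multiply by conjugate (√x+√18)/(√x+√18):
= (x - 18)/((x - 18)(√x+√18)) = 1/(√x+√18)
As x → 18: 1/(2√18)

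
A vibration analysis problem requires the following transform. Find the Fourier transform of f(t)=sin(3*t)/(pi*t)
sin(W * t)/(pi * t) = (W/pi) * sinc(W * t/pi) is the impulse response of the ideal low-pass filter with cutoff W (here W = 3).
Its Fourier transform is a rectangular function:
F(omega) = 1 for |omega| < 3, 0 otherwise

Answer: rect(omega/6) [i.e., 1 for |omega| < 3, 0 otherwise]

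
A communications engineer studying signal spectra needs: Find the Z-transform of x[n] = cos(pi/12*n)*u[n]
Z{cos(w0 * n) * u[n]}=z(z - cos(w0))/(z^2-2z * cos(w0)+1)
With w0=pi/12: X(z)=z(z - cos(pi/12))/(z^2-2z * cos(pi/12)+1)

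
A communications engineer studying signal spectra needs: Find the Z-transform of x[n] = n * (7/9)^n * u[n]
Using the property Z{n * a^n * u[n]} = az/(z-a)^2
With a = 7/9: X(z) = (7/9)z/(z - 7/9)^2, |z| > 7/9

Answer: (7/9)z/(z - 7/9)^2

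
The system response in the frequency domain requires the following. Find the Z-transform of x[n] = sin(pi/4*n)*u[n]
Z{sin(w0*n)*u[n]}=z*sin(w0)/(z^2-2z*cos(w0)+1)
With w0=pi/4: X(z)=z*sin(pi/4)/(z^2-2z*cos(pi/4)+1)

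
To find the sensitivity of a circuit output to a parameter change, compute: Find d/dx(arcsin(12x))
d/dx[arcsin(u)] = u'/√(1-u²), u = 12x, u' = 12

Answer: 12/√(1-144x²)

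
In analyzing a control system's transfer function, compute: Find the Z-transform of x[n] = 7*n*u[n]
Z{n*u[n]}=z/(z-1)^2
By linearity: Z{7*n*u[n]}=7z/(z-1)^2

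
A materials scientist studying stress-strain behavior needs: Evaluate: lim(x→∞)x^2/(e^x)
Apply L'Hôpital 2 times (∞/∞ each time):
Eventually get 2!/(e^x) → 0

Answer: 0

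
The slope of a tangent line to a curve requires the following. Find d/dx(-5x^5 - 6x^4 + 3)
Power rule: d/dx(ax^n) = n·a·x^(n-1)
Term by term: -25·x^4-24·x^3

Answer: -25x^4-24x^3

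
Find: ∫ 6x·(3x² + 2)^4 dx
Let u=3x²+2, du=6x dx
∫ u^4 du=u^5/5+C

Answer: (3x²+2)^5/5+C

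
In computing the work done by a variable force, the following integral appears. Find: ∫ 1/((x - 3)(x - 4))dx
Partial fractions: 1/((x-3)(x-4)) = A/(x-3) + B/(x-4)
A = -1, B = 1
∫ [-1· 1/(x-3) + 1· 1/(x-4)] dx
= (1)[ln|x-4| - ln|x-3|] + C

Answer: ln|(x-4)/(x-3)| + C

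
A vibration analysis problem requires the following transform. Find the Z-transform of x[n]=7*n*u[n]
Z{n * u[n]}=z/(z-1)^2
By linearity: Z{7 * n * u[n]}=7z/(z-1)^2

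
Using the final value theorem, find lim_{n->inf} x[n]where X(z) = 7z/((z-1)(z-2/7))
Final value theorem: lim x[n] = lim_{z->1} (z-1) * X(z)
(z-1) * X(z) = 7z/(z-2/7)
As z->1: 7/(1-2/7) = 7/(5/7) = 49/5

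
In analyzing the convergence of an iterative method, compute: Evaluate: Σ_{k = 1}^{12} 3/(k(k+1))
Partial fractions: 3/(k(k+1))=3/k - 3/(k+1)
Telescoping sum: 3(1-1/13)=3·12/13

Answer: 36/13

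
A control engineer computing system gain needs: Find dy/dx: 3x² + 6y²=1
Differentiate: 6x + 12y·(dy/dx)=0
dy/dx=-6x/(12y)=-(1/2)·(x/y)

Answer: dy/dx=-(1/2)·(x/y)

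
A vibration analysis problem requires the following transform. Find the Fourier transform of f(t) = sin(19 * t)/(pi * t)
sin(W * t)/(pi * t) = (W/pi) * sinc(W * t/pi) is the impulse response of the ideal low-pass filter with cutoff W (here W = 19).
Its Fourier transform is a rectangular function:
F(omega) = 1 for |omega| < 19, 0 otherwise

Answer: rect(omega/38) [i.e., 1 for |omega| < 19, 0 otherwise]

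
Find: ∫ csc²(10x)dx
Since d/dx[-cot(10x)]=10csc²(10x), integral=-cot(10x)/10+C

Answer: (-1/10)cot(10x)+C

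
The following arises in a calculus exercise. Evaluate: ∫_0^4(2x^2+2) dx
Step 1: Find antiderivative F(x)=(2/3)x^3 + 2x
Step 2: F(4) - F(0)=152/3 - (0)=152/3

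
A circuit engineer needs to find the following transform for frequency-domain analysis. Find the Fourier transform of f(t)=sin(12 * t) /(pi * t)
sin(W*t)/(pi*t) = (W/pi)*sinc(W*t/pi) is the impulse response of the ideal low-pass filter with cutoff W (here W = 12).
Its Fourier transform is a rectangular function:
F(omega) = 1 for |omega| < 12, 0 otherwise

Answer: rect(omega/24) [i.e., 1 for |omega| < 12, 0 otherwise]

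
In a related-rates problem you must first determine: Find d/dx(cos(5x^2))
Chain rule: d/dx[cos(u)]=-sin(u)·u' where u=5x^2
u'=10x

Answer: -10x·sin(5x^2)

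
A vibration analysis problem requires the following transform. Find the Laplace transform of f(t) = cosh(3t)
L{cosh(at)} = s/(s²-a²)
L{cosh(3t)} = s/(s²-9)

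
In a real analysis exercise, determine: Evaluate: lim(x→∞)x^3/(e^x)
Apply L'Hôpital 3 times (∞/∞ each time):
Eventually get 3!/(e^x) → 0

Answer: 0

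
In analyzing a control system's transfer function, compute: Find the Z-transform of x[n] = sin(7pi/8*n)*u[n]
Z{sin(w0*n)*u[n]}=z*sin(w0)/(z^2 - 2z*cos(w0) + 1)
With w0=7pi/8: X(z)=z*sin(7pi/8)/(z^2 - 2z*cos(7pi/8) + 1)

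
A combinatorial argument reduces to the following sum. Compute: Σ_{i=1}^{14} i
Using formula: Σ i^1 = n(n + 1)/2 = 14·15/2 = 105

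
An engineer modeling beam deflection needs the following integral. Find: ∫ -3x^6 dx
Using power rule: ∫ -3x^6 dx=-3/7 x^7 + C=(-3/7)x^7 + C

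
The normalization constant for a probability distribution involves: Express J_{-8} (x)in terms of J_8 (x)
For integer n: J_{-n}(x) = (-1)^n J_n(x)
With n = 8: J_{-8}(x) = (-1)^8 J_8(x) = J_8(x)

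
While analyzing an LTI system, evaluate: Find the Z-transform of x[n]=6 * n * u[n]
Z{n*u[n]}=z/(z-1)^2
By linearity: Z{6*n*u[n]}=6z/(z-1)^2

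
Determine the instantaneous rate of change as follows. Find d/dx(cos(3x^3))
Chain rule: d/dx[cos(u)] = -sin(u)·u' where u = 3x^3
u' = 9x^2

Answer: -9x^2·sin(3x^3)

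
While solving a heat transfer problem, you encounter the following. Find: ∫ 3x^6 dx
Using power rule: ∫ 3x^6 dx=3/7 x^7 + C=(3/7)x^7 + C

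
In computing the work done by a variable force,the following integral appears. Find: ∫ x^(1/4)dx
Power rule: ∫ x^(1/4) dx = x^(5/4)/(5/4)+C

Answer: (4/5)·x^(5/4)+C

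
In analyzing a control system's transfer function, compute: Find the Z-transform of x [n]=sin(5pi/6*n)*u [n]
Z{sin(w0 * n) * u[n]}=z * sin(w0)/(z^2-2z * cos(w0)+1)
With w0=5pi/6: X(z)=z * sin(5pi/6)/(z^2-2z * cos(5pi/6)+1)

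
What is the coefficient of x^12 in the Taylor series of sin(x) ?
sin(x) has only odd powers. Coefficient of x^12=0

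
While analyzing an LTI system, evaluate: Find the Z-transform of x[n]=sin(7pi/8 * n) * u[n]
Z{sin(w0*n)*u[n]}=z*sin(w0)/(z^2 - 2z*cos(w0) + 1)
With w0=7pi/8: X(z)=z*sin(7pi/8)/(z^2 - 2z*cos(7pi/8) + 1)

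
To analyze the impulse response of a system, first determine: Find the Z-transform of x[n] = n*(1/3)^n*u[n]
Using the property Z{n*a^n*u[n]}=az/(z-a)^2
With a=1/3: X(z)=(1/3)z/(z - 1/3)^2, |z| > 1/3

Answer: (1/3)z/(z - 1/3)^2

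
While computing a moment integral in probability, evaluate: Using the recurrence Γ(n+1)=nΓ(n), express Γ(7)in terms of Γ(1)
Γ(7) = 6Γ(6) = 6·5Γ(5) = ... = 6!·Γ(1) = 720·Γ(1)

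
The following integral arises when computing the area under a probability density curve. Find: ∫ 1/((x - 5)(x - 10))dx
Partial fractions: 1/((x-5)(x-10))=A/(x-5)+B/(x-10)
A=-1/5, B=1/5
∫ [-1/5· 1/(x-5)+1/5· 1/(x-10)] dx
=(1/5)[ln|x-10| - ln|x-5|]+C

Answer: (1/5)·ln|(x-10)/(x-5)|+C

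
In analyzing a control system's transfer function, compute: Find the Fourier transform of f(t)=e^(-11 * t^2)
The Fourier transform of a Gaussian e^(-a*t^2) is sqrt(pi/a)*e^(-omega^2/(4a)).
With a=11: F(omega)=sqrt(pi/11)*e^(-omega^2/44)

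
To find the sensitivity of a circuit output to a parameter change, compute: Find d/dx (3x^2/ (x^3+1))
Quotient rule: (f/g)'=(f'g - fg')/g²
f=3x^2, f'=6x
g=x^3 + 1, g'=3x^2

Answer: (6x·(x^3 + 1) - 9x^4)/(x^3 + 1)²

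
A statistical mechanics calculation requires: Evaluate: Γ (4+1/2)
Γ(n+1/2)=(2n)!√π/(4^n·n!)
=40320√π/(256·24)=(105/16)·√π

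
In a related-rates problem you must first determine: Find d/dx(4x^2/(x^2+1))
Quotient rule: (f/g)' = (f'g - fg')/g²
f = 4x^2, f' = 8x
g = x^2+1, g' = 2x

Answer: (8x·(x^2+1)-8x^3)/(x^2+1)²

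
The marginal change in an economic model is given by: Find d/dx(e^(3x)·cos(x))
Product rule: (fg)'=f'g + fg'
f=e^(3x), f'=3·e^(3x)
g=cos(x), g'=-sin(x)

Answer: 3·e^(3x)·cos(x) - e^(3x)·sin(x)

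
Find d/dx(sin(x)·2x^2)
Product rule: (fg)' = f'g + fg'
f = sin(x), f' = cos(x)
g = 2x^2, g' = 4x

Answer: 2·cos(x)·x^2 + 4·sin(x)·x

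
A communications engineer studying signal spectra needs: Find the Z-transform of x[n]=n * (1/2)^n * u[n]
Using the property Z{n * a^n * u[n]}=az/(z-a)^2
With a=1/2: X(z)=(1/2)z/(z - 1/2)^2, |z| > 1/2

Answer: (1/2)z/(z - 1/2)^2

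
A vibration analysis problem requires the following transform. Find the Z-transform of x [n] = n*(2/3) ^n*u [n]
Using the property Z{n * a^n * u[n]}=az/(z-a)^2
With a=2/3: X(z)=(2/3)z/(z - 2/3)^2, |z| > 2/3

Answer: (2/3)z/(z - 2/3)^2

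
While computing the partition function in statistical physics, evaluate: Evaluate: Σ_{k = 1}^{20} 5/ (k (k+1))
Partial fractions: 5/(k(k + 1)) = 5/k - 5/(k + 1)
Telescoping sum: 5(1 - 1/21) = 5·20/21

Answer: 100/21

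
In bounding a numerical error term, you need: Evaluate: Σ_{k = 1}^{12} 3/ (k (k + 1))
Partial fractions: 3/(k(k+1))=3/k - 3/(k+1)
Telescoping sum: 3(1-1/13)=3·12/13

Answer: 36/13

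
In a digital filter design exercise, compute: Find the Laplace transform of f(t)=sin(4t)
L{sin(wt)} = w/(s²+w²)
L{sin(4t)} = 4/(s²+16)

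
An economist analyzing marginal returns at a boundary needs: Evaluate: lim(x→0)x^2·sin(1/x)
Squeeze theorem: -|x^2| ≤ x^2·sin(1/x) ≤ |x^2|
Since x^2 → 0 as x → 0, by squeeze theorem the limit is 0

Answer: 0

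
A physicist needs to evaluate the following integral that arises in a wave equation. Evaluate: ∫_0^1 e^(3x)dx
Antiderivative: (1/3)e^(3x)
Evaluate: (1/3)(e^3 - 1)

Answer: (e^3 - 1)/3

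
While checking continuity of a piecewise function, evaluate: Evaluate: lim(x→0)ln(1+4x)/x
L'Hôpital (0/0): lim 4/(1+4x) / 1 = 4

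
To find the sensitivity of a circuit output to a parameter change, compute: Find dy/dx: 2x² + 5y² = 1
Differentiate: 4x+10y·(dy/dx)=0
dy/dx=-4x/(10y)=-(2/5)·(x/y)

Answer: dy/dx=-(2/5)·(x/y)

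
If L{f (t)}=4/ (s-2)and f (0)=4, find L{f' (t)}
L{f'(t)} = s·F(s) - f(0) = 4s/(s-2)-4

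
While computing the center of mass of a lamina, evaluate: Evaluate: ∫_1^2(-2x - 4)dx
Step 1: Find antiderivative F(x)=-x^2 - 4x
Step 2: F(2) - F(1)=-12 - (-5)=-7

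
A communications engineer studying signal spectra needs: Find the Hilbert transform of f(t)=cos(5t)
The Hilbert transform shifts each frequency component by -pi/2.
H{cos(wt)}=sin(wt)
With w=5: H{cos(5t)}=sin(5t)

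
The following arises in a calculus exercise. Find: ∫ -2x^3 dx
Using power rule: ∫ -2x^3 dx = -2/4 x^4 + C = (-1/2)x^4 + C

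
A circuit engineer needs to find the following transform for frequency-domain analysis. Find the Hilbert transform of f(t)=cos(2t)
The Hilbert transform shifts each frequency component by -pi/2.
H{cos(wt)} = sin(wt)
With w = 2: H{cos(2t)} = sin(2t)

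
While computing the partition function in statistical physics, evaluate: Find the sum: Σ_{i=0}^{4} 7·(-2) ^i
Geometric series: S=a(1 - r^n)/(1 - r)
a=7, r=-2, n=5
S=7(1+32)/3=77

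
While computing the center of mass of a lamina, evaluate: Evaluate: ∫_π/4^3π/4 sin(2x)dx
Antiderivative: -cos(2x)/2
Evaluate at bounds: [-cos(2·3π/4)/2] - [-cos(2·π/4)/2]
= (-(0)+(0))/2 = 0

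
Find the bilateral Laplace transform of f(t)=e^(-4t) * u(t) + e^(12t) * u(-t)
For e^(-4t)*u(t): L=1/(s+4), Re(s) > -4
For e^(12t)*u(-t): L=-1/(s-12), Re(s) < 12
Combined: F(s)=1/(s+4)-1/(s-12), -4 < Re(s) < 12

Answer: 1/(s+4)-1/(s-12), ROC: -4 < Re(s) < 12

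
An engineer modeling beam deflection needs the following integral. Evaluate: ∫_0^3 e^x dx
Antiderivative: e^x
Evaluate: (e^3 - 1)

Answer: e^3 - 1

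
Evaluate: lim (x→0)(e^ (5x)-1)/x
L'Hôpital (0/0): lim 5e^(5x)/1 = 5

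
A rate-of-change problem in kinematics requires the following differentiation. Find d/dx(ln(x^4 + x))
Chain rule: d/dx[ln(u)]=u'/u where u=x^4 + x
u'=4x^3 + 1

Answer: (4x^3 + 1)/(x^4 + x)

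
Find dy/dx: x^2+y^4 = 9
Differentiate: 2x + 4y^3·(dy/dx) = 0
dy/dx = -2x/(4y^3)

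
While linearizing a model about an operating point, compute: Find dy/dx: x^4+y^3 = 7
Differentiate: 4x^3 + 3y^2·(dy/dx)=0
dy/dx=-4x^3/(3y^2)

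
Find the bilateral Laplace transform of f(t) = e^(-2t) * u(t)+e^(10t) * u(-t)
For e^(-2t)*u(t): L=1/(s+2), Re(s) > -2
For e^(10t)*u(-t): L=-1/(s-10), Re(s) < 10
Combined: F(s)=1/(s+2)-1/(s-10), -2 < Re(s) < 10

Answer: 1/(s+2)-1/(s-10), ROC: -2 < Re(s) < 10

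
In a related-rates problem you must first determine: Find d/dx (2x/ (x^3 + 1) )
Quotient rule: (f/g)'=(f'g - fg')/g²
f=2x, f'=2
g=x^3+1, g'=3x^2

Answer: (2·(x^3+1)-6x^3)/(x^3+1)²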